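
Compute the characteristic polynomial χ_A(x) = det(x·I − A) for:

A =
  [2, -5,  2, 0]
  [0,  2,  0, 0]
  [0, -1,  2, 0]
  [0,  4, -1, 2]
x^4 - 8*x^3 + 24*x^2 - 32*x + 16

Expanding det(x·I − A) (e.g. by cofactor expansion or by noting that A is similar to its Jordan form J, which has the same characteristic polynomial as A) gives
  χ_A(x) = x^4 - 8*x^3 + 24*x^2 - 32*x + 16
which factors as (x - 2)^4. The eigenvalues (with algebraic multiplicities) are λ = 2 with multiplicity 4.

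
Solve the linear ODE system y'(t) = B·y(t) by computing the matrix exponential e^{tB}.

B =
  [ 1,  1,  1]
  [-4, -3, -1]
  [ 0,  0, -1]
e^{tB} =
  [2*t*exp(-t) + exp(-t), t*exp(-t), t^2*exp(-t)/2 + t*exp(-t)]
  [-4*t*exp(-t), -2*t*exp(-t) + exp(-t), -t^2*exp(-t) - t*exp(-t)]
  [0, 0, exp(-t)]

Strategy: write B = P · J · P⁻¹ where J is a Jordan canonical form, so e^{tB} = P · e^{tJ} · P⁻¹, and e^{tJ} can be computed block-by-block.

B has Jordan form
J =
  [-1,  1,  0]
  [ 0, -1,  1]
  [ 0,  0, -1]
(up to reordering of blocks).

Per-block formulas:
  For a 3×3 Jordan block J_3(-1): exp(t · J_3(-1)) = e^(-1t)·(I + t·N + (t^2/2)·N^2), where N is the 3×3 nilpotent shift.

After assembling e^{tJ} and conjugating by P, we get:

e^{tB} =
  [2*t*exp(-t) + exp(-t), t*exp(-t), t^2*exp(-t)/2 + t*exp(-t)]
  [-4*t*exp(-t), -2*t*exp(-t) + exp(-t), -t^2*exp(-t) - t*exp(-t)]
  [0, 0, exp(-t)]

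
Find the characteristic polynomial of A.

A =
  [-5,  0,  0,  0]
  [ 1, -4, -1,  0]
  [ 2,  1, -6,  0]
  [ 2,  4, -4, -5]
x^4 + 20*x^3 + 150*x^2 + 500*x + 625

Expanding det(x·I − A) (e.g. by cofactor expansion or by noting that A is similar to its Jordan form J, which has the same characteristic polynomial as A) gives
  χ_A(x) = x^4 + 20*x^3 + 150*x^2 + 500*x + 625
which factors as (x + 5)^4. The eigenvalues (with algebraic multiplicities) are λ = -5 with multiplicity 4.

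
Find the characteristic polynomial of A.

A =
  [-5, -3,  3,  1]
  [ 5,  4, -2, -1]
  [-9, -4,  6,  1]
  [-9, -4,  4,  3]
x^4 - 8*x^3 + 24*x^2 - 32*x + 16

Expanding det(x·I − A) (e.g. by cofactor expansion or by noting that A is similar to its Jordan form J, which has the same characteristic polynomial as A) gives
  χ_A(x) = x^4 - 8*x^3 + 24*x^2 - 32*x + 16
which factors as (x - 2)^4. The eigenvalues (with algebraic multiplicities) are λ = 2 with multiplicity 4.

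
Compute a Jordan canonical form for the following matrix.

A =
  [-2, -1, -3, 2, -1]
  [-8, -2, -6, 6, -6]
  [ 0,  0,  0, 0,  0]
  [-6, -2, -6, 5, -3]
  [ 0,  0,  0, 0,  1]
J_2(0) ⊕ J_1(0) ⊕ J_2(1)

The characteristic polynomial is
  det(x·I − A) = x^5 - 2*x^4 + x^3 = x^3*(x - 1)^2

Eigenvalues and multiplicities (the geometric multiplicity of λ is n − rank(A − λI), which equals the number of Jordan blocks for λ):
  λ = 0: algebraic multiplicity = 3, geometric multiplicity = 2
  λ = 1: algebraic multiplicity = 2, geometric multiplicity = 1

Determining the block sizes for each eigenvalue:
  λ = 0: 2 blocks summing to 3 forces exactly one block of size 2 and the rest size 1 → block sizes [2, 1]
  λ = 1: one block (gm = 1), so the single block has size am = 2 → block sizes [2]

Assembling the blocks gives a Jordan form
J =
  [0, 1, 0, 0, 0]
  [0, 0, 0, 0, 0]
  [0, 0, 0, 0, 0]
  [0, 0, 0, 1, 1]
  [0, 0, 0, 0, 1]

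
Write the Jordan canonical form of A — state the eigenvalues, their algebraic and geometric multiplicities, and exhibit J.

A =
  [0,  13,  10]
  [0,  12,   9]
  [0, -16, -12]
J_3(0)

The characteristic polynomial is
  det(x·I − A) = x^3

Eigenvalues and multiplicities (the geometric multiplicity of λ is n − rank(A − λI), which equals the number of Jordan blocks for λ):
  λ = 0: algebraic multiplicity = 3, geometric multiplicity = 1

Determining the block sizes for each eigenvalue:
  λ = 0: one block (gm = 1), so the single block has size am = 3 → block sizes [3]

Assembling the blocks gives a Jordan form
J =
  [0, 1, 0]
  [0, 0, 1]
  [0, 0, 0]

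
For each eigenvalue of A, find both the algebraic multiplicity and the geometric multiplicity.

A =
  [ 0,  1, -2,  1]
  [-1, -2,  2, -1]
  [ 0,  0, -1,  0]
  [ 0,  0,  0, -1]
λ = -1: alg = 4, geom = 3

Step 1 — factor the characteristic polynomial to read off the algebraic multiplicities:
  χ_A(x) = (x + 1)^4

Step 2 — compute geometric multiplicities via the rank-nullity identity g(λ) = n − rank(A − λI):
  rank(A − (-1)·I) = 1, so dim ker(A − (-1)·I) = n − 1 = 3

Summary:
  λ = -1: algebraic multiplicity = 4, geometric multiplicity = 3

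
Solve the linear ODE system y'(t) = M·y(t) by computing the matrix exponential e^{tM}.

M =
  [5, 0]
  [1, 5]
e^{tM} =
  [exp(5*t), 0]
  [t*exp(5*t), exp(5*t)]

Strategy: write M = P · J · P⁻¹ where J is a Jordan canonical form, so e^{tM} = P · e^{tJ} · P⁻¹, and e^{tJ} can be computed block-by-block.

M has Jordan form
J =
  [5, 1]
  [0, 5]
(up to reordering of blocks).

Per-block formulas:
  For a 2×2 Jordan block J_2(5): exp(t · J_2(5)) = e^(5t)·(I + t·N), where N is the 2×2 nilpotent shift.

After assembling e^{tJ} and conjugating by P, we get:

e^{tM} =
  [exp(5*t), 0]
  [t*exp(5*t), exp(5*t)]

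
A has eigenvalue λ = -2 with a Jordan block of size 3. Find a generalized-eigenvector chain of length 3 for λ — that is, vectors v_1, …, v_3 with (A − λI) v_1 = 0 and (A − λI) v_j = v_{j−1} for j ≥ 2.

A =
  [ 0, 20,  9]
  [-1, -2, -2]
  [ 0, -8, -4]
A Jordan chain for λ = -2 of length 3:
v_1 = (-16, -2, 8)ᵀ
v_2 = (2, -1, 0)ᵀ
v_3 = (1, 0, 0)ᵀ

Let N = A − (-2)·I. We want v_3 with N^3 v_3 = 0 but N^2 v_3 ≠ 0; then v_{j-1} := N · v_j for j = 3, …, 2.

Pick v_3 = (1, 0, 0)ᵀ.
Then v_2 = N · v_3 = (2, -1, 0)ᵀ.
Then v_1 = N · v_2 = (-16, -2, 8)ᵀ.

Sanity check: (A − (-2)·I) v_1 = (0, 0, 0)ᵀ = 0. ✓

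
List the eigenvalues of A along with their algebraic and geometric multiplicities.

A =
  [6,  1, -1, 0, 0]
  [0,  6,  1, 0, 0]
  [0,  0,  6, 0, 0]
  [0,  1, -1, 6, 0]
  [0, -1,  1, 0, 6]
λ = 6: alg = 5, geom = 3

Step 1 — factor the characteristic polynomial to read off the algebraic multiplicities:
  χ_A(x) = (x - 6)^5

Step 2 — compute geometric multiplicities via the rank-nullity identity g(λ) = n − rank(A − λI):
  rank(A − (6)·I) = 2, so dim ker(A − (6)·I) = n − 2 = 3

Summary:
  λ = 6: algebraic multiplicity = 5, geometric multiplicity = 3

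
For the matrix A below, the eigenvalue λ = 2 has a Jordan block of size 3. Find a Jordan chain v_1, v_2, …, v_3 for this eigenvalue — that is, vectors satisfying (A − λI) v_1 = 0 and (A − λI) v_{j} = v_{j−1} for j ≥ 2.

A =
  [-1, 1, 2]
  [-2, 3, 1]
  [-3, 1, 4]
A Jordan chain for λ = 2 of length 3:
v_1 = (1, 1, 1)ᵀ
v_2 = (-3, -2, -3)ᵀ
v_3 = (1, 0, 0)ᵀ

Let N = A − (2)·I. We want v_3 with N^3 v_3 = 0 but N^2 v_3 ≠ 0; then v_{j-1} := N · v_j for j = 3, …, 2.

Pick v_3 = (1, 0, 0)ᵀ.
Then v_2 = N · v_3 = (-3, -2, -3)ᵀ.
Then v_1 = N · v_2 = (1, 1, 1)ᵀ.

Sanity check: (A − (2)·I) v_1 = (0, 0, 0)ᵀ = 0. ✓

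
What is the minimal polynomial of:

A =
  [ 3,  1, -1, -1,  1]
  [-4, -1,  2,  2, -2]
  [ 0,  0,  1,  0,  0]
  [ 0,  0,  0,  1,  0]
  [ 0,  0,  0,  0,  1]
x^2 - 2*x + 1

The characteristic polynomial is χ_A(x) = (x - 1)^5, so the eigenvalues are known. The minimal polynomial is
  m_A(x) = Π_λ (x − λ)^{k_λ}
where k_λ is the size of the *largest* Jordan block for λ (equivalently, the smallest k with (A − λI)^k v = 0 for every generalised eigenvector v of λ).

  λ = 1: largest Jordan block has size 2, contributing (x − 1)^2

So m_A(x) = (x - 1)^2 = x^2 - 2*x + 1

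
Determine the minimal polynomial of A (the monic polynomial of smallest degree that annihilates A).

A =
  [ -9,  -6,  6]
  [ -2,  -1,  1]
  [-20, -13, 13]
x^3 - 3*x^2

The characteristic polynomial is χ_A(x) = x^2*(x - 3), so the eigenvalues are known. The minimal polynomial is
  m_A(x) = Π_λ (x − λ)^{k_λ}
where k_λ is the size of the *largest* Jordan block for λ (equivalently, the smallest k with (A − λI)^k v = 0 for every generalised eigenvector v of λ).

  λ = 0: largest Jordan block has size 2, contributing (x − 0)^2
  λ = 3: largest Jordan block has size 1, contributing (x − 3)

So m_A(x) = x^2*(x - 3) = x^3 - 3*x^2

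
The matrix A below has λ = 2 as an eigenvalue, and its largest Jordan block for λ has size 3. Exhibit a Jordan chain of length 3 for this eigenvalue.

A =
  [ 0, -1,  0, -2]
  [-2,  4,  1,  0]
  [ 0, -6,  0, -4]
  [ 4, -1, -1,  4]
A Jordan chain for λ = 2 of length 3:
v_1 = (-2, 0, -4, 2)ᵀ
v_2 = (-2, -2, 0, 4)ᵀ
v_3 = (1, 0, 0, 0)ᵀ

Let N = A − (2)·I. We want v_3 with N^3 v_3 = 0 but N^2 v_3 ≠ 0; then v_{j-1} := N · v_j for j = 3, …, 2.

Pick v_3 = (1, 0, 0, 0)ᵀ.
Then v_2 = N · v_3 = (-2, -2, 0, 4)ᵀ.
Then v_1 = N · v_2 = (-2, 0, -4, 2)ᵀ.

Sanity check: (A − (2)·I) v_1 = (0, 0, 0, 0)ᵀ = 0. ✓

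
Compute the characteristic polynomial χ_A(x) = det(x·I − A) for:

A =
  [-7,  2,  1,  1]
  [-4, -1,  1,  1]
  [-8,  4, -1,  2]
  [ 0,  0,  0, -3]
x^4 + 12*x^3 + 54*x^2 + 108*x + 81

Expanding det(x·I − A) (e.g. by cofactor expansion or by noting that A is similar to its Jordan form J, which has the same characteristic polynomial as A) gives
  χ_A(x) = x^4 + 12*x^3 + 54*x^2 + 108*x + 81
which factors as (x + 3)^4. The eigenvalues (with algebraic multiplicities) are λ = -3 with multiplicity 4.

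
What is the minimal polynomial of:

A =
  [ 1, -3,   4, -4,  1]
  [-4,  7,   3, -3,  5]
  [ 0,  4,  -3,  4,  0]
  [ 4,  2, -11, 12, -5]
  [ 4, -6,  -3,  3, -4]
x^4 - 12*x^3 + 46*x^2 - 60*x + 25

The characteristic polynomial is χ_A(x) = (x - 5)^2*(x - 1)^3, so the eigenvalues are known. The minimal polynomial is
  m_A(x) = Π_λ (x − λ)^{k_λ}
where k_λ is the size of the *largest* Jordan block for λ (equivalently, the smallest k with (A − λI)^k v = 0 for every generalised eigenvector v of λ).

  λ = 1: largest Jordan block has size 2, contributing (x − 1)^2
  λ = 5: largest Jordan block has size 2, contributing (x − 5)^2

So m_A(x) = (x - 5)^2*(x - 1)^2 = x^4 - 12*x^3 + 46*x^2 - 60*x + 25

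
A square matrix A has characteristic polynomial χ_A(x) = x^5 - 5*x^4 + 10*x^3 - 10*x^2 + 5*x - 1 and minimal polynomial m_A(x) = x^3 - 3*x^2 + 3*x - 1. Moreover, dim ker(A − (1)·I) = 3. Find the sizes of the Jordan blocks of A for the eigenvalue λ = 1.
Block sizes for λ = 1: [3, 1, 1]

Step 1 — from the characteristic polynomial, algebraic multiplicity of λ = 1 is 5. From dim ker(A − (1)·I) = 3, there are exactly 3 Jordan blocks for λ = 1.
Step 2 — from the minimal polynomial, the factor (x − 1)^3 tells us the largest block for λ = 1 has size 3.
Step 3 — with total size 5, 3 blocks, and largest block 3, the block sizes (in nonincreasing order) are [3, 1, 1].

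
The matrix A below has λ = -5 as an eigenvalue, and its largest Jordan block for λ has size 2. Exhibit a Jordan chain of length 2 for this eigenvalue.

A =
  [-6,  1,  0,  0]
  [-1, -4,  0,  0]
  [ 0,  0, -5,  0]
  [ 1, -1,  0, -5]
A Jordan chain for λ = -5 of length 2:
v_1 = (-1, -1, 0, 1)ᵀ
v_2 = (1, 0, 0, 0)ᵀ

Let N = A − (-5)·I. We want v_2 with N^2 v_2 = 0 but N^1 v_2 ≠ 0; then v_{j-1} := N · v_j for j = 2, …, 2.

Pick v_2 = (1, 0, 0, 0)ᵀ.
Then v_1 = N · v_2 = (-1, -1, 0, 1)ᵀ.

Sanity check: (A − (-5)·I) v_1 = (0, 0, 0, 0)ᵀ = 0. ✓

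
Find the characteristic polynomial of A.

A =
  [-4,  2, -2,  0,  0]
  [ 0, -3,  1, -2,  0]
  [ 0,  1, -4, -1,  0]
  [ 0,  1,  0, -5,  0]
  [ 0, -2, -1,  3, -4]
x^5 + 20*x^4 + 160*x^3 + 640*x^2 + 1280*x + 1024

Expanding det(x·I − A) (e.g. by cofactor expansion or by noting that A is similar to its Jordan form J, which has the same characteristic polynomial as A) gives
  χ_A(x) = x^5 + 20*x^4 + 160*x^3 + 640*x^2 + 1280*x + 1024
which factors as (x + 4)^5. The eigenvalues (with algebraic multiplicities) are λ = -4 with multiplicity 5.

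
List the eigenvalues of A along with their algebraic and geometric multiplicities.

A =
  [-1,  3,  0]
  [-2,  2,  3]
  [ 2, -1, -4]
λ = -1: alg = 3, geom = 1

Step 1 — factor the characteristic polynomial to read off the algebraic multiplicities:
  χ_A(x) = (x + 1)^3

Step 2 — compute geometric multiplicities via the rank-nullity identity g(λ) = n − rank(A − λI):
  rank(A − (-1)·I) = 2, so dim ker(A − (-1)·I) = n − 2 = 1

Summary:
  λ = -1: algebraic multiplicity = 3, geometric multiplicity = 1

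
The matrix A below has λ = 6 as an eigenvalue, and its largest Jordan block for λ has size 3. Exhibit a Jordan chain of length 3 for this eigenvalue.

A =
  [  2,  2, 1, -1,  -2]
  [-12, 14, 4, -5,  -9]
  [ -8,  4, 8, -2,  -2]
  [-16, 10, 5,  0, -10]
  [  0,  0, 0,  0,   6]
A Jordan chain for λ = 6 of length 3:
v_1 = (2, 6, 4, 8, 0)ᵀ
v_2 = (2, 8, 4, 10, 0)ᵀ
v_3 = (0, 1, 0, 0, 0)ᵀ

Let N = A − (6)·I. We want v_3 with N^3 v_3 = 0 but N^2 v_3 ≠ 0; then v_{j-1} := N · v_j for j = 3, …, 2.

Pick v_3 = (0, 1, 0, 0, 0)ᵀ.
Then v_2 = N · v_3 = (2, 8, 4, 10, 0)ᵀ.
Then v_1 = N · v_2 = (2, 6, 4, 8, 0)ᵀ.

Sanity check: (A − (6)·I) v_1 = (0, 0, 0, 0, 0)ᵀ = 0. ✓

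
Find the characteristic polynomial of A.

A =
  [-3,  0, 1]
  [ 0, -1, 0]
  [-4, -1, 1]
x^3 + 3*x^2 + 3*x + 1

Expanding det(x·I − A) (e.g. by cofactor expansion or by noting that A is similar to its Jordan form J, which has the same characteristic polynomial as A) gives
  χ_A(x) = x^3 + 3*x^2 + 3*x + 1
which factors as (x + 1)^3. The eigenvalues (with algebraic multiplicities) are λ = -1 with multiplicity 3.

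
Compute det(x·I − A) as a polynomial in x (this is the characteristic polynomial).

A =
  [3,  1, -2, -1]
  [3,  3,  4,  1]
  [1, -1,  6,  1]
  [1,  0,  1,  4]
x^4 - 16*x^3 + 96*x^2 - 256*x + 256

Expanding det(x·I − A) (e.g. by cofactor expansion or by noting that A is similar to its Jordan form J, which has the same characteristic polynomial as A) gives
  χ_A(x) = x^4 - 16*x^3 + 96*x^2 - 256*x + 256
which factors as (x - 4)^4. The eigenvalues (with algebraic multiplicities) are λ = 4 with multiplicity 4.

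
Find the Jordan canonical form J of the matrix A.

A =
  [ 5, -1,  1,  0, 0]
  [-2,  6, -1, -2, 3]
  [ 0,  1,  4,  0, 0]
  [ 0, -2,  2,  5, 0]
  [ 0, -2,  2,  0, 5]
J_3(5) ⊕ J_1(5) ⊕ J_1(5)

The characteristic polynomial is
  det(x·I − A) = x^5 - 25*x^4 + 250*x^3 - 1250*x^2 + 3125*x - 3125 = (x - 5)^5

Eigenvalues and multiplicities (the geometric multiplicity of λ is n − rank(A − λI), which equals the number of Jordan blocks for λ):
  λ = 5: algebraic multiplicity = 5, geometric multiplicity = 3

Determining the block sizes for each eigenvalue:
  λ = 5: with am = 5 and gm = 3, the partition is not yet determined (e.g. several partitions of 5 into 3 parts exist). Let N = A − (5)·I. Computing rank(N^1) = 2, rank(N^2) = 1, rank(N^3) = 0; the number of blocks of size ≥ j is rank(N^{j−1}) − rank(N^j), giving [3, 1, 1]. So we have 1 block(s) of size 3, 2 block(s) of size 1 → block sizes [3, 1, 1]

Assembling the blocks gives a Jordan form
J =
  [5, 1, 0, 0, 0]
  [0, 5, 1, 0, 0]
  [0, 0, 5, 0, 0]
  [0, 0, 0, 5, 0]
  [0, 0, 0, 0, 5]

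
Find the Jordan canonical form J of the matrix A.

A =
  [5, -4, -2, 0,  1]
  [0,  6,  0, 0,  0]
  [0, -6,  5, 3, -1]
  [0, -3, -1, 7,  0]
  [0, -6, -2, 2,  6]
J_1(5) ⊕ J_3(6) ⊕ J_1(6)

The characteristic polynomial is
  det(x·I − A) = x^5 - 29*x^4 + 336*x^3 - 1944*x^2 + 5616*x - 6480 = (x - 6)^4*(x - 5)

Eigenvalues and multiplicities (the geometric multiplicity of λ is n − rank(A − λI), which equals the number of Jordan blocks for λ):
  λ = 5: algebraic multiplicity = 1, geometric multiplicity = 1
  λ = 6: algebraic multiplicity = 4, geometric multiplicity = 2

Determining the block sizes for each eigenvalue:
  λ = 5: one block (gm = 1), so the single block has size am = 1 → block sizes [1]
  λ = 6: with am = 4 and gm = 2, the partition is not yet determined (e.g. several partitions of 4 into 2 parts exist). Let N = A − (6)·I. Computing rank(N^1) = 3, rank(N^2) = 2, rank(N^3) = 1; the number of blocks of size ≥ j is rank(N^{j−1}) − rank(N^j), giving [2, 1, 1]. So we have 1 block(s) of size 3, 1 block(s) of size 1 → block sizes [3, 1]

Assembling the blocks gives a Jordan form
J =
  [5, 0, 0, 0, 0]
  [0, 6, 1, 0, 0]
  [0, 0, 6, 1, 0]
  [0, 0, 0, 6, 0]
  [0, 0, 0, 0, 6]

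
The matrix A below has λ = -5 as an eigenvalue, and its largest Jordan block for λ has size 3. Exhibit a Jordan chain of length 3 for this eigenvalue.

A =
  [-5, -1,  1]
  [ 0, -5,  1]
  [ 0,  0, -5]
A Jordan chain for λ = -5 of length 3:
v_1 = (-1, 0, 0)ᵀ
v_2 = (1, 1, 0)ᵀ
v_3 = (0, 0, 1)ᵀ

Let N = A − (-5)·I. We want v_3 with N^3 v_3 = 0 but N^2 v_3 ≠ 0; then v_{j-1} := N · v_j for j = 3, …, 2.

Pick v_3 = (0, 0, 1)ᵀ.
Then v_2 = N · v_3 = (1, 1, 0)ᵀ.
Then v_1 = N · v_2 = (-1, 0, 0)ᵀ.

Sanity check: (A − (-5)·I) v_1 = (0, 0, 0)ᵀ = 0. ✓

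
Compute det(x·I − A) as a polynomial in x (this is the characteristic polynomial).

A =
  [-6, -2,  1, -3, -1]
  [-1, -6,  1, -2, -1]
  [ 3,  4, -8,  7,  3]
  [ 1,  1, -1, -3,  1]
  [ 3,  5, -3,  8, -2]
x^5 + 25*x^4 + 250*x^3 + 1250*x^2 + 3125*x + 3125

Expanding det(x·I − A) (e.g. by cofactor expansion or by noting that A is similar to its Jordan form J, which has the same characteristic polynomial as A) gives
  χ_A(x) = x^5 + 25*x^4 + 250*x^3 + 1250*x^2 + 3125*x + 3125
which factors as (x + 5)^5. The eigenvalues (with algebraic multiplicities) are λ = -5 with multiplicity 5.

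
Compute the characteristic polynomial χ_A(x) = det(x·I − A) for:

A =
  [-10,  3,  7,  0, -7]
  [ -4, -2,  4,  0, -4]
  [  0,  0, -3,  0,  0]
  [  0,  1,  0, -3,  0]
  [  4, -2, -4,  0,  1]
x^5 + 17*x^4 + 115*x^3 + 387*x^2 + 648*x + 432

Expanding det(x·I − A) (e.g. by cofactor expansion or by noting that A is similar to its Jordan form J, which has the same characteristic polynomial as A) gives
  χ_A(x) = x^5 + 17*x^4 + 115*x^3 + 387*x^2 + 648*x + 432
which factors as (x + 3)^3*(x + 4)^2. The eigenvalues (with algebraic multiplicities) are λ = -4 with multiplicity 2, λ = -3 with multiplicity 3.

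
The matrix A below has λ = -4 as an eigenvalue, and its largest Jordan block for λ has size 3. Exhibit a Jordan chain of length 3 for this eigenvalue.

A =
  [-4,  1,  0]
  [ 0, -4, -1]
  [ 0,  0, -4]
A Jordan chain for λ = -4 of length 3:
v_1 = (-1, 0, 0)ᵀ
v_2 = (0, -1, 0)ᵀ
v_3 = (0, 0, 1)ᵀ

Let N = A − (-4)·I. We want v_3 with N^3 v_3 = 0 but N^2 v_3 ≠ 0; then v_{j-1} := N · v_j for j = 3, …, 2.

Pick v_3 = (0, 0, 1)ᵀ.
Then v_2 = N · v_3 = (0, -1, 0)ᵀ.
Then v_1 = N · v_2 = (-1, 0, 0)ᵀ.

Sanity check: (A − (-4)·I) v_1 = (0, 0, 0)ᵀ = 0. ✓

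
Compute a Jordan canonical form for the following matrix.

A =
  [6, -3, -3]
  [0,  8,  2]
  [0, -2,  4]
J_2(6) ⊕ J_1(6)

The characteristic polynomial is
  det(x·I − A) = x^3 - 18*x^2 + 108*x - 216 = (x - 6)^3

Eigenvalues and multiplicities (the geometric multiplicity of λ is n − rank(A − λI), which equals the number of Jordan blocks for λ):
  λ = 6: algebraic multiplicity = 3, geometric multiplicity = 2

Determining the block sizes for each eigenvalue:
  λ = 6: 2 blocks summing to 3 forces exactly one block of size 2 and the rest size 1 → block sizes [2, 1]

Assembling the blocks gives a Jordan form
J =
  [6, 1, 0]
  [0, 6, 0]
  [0, 0, 6]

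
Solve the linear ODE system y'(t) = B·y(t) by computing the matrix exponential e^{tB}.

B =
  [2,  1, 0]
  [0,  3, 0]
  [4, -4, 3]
e^{tB} =
  [exp(2*t), exp(3*t) - exp(2*t), 0]
  [0, exp(3*t), 0]
  [4*exp(3*t) - 4*exp(2*t), -4*exp(3*t) + 4*exp(2*t), exp(3*t)]

Strategy: write B = P · J · P⁻¹ where J is a Jordan canonical form, so e^{tB} = P · e^{tJ} · P⁻¹, and e^{tJ} can be computed block-by-block.

B has Jordan form
J =
  [2, 0, 0]
  [0, 3, 0]
  [0, 0, 3]
(up to reordering of blocks).

Per-block formulas:
  For a 1×1 block at λ = 3: exp(t · [3]) = [e^(3t)].
  For a 1×1 block at λ = 2: exp(t · [2]) = [e^(2t)].

After assembling e^{tJ} and conjugating by P, we get:

e^{tB} =
  [exp(2*t), exp(3*t) - exp(2*t), 0]
  [0, exp(3*t), 0]
  [4*exp(3*t) - 4*exp(2*t), -4*exp(3*t) + 4*exp(2*t), exp(3*t)]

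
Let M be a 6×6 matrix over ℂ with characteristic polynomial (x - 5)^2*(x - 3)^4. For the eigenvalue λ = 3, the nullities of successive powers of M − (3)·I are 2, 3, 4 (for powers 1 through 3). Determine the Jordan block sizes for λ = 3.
Block sizes for λ = 3: [3, 1]

From the dimensions of kernels of powers, the number of Jordan blocks of size at least j is d_j − d_{j−1} where d_j = dim ker(N^j) (with d_0 = 0). Computing the differences gives [2, 1, 1].
The number of blocks of size exactly k is (#blocks of size ≥ k) − (#blocks of size ≥ k + 1), so the partition is: 1 block(s) of size 1, 1 block(s) of size 3.
In nonincreasing order the block sizes are [3, 1].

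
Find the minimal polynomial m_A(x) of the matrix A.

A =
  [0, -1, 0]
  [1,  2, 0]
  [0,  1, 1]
x^3 - 3*x^2 + 3*x - 1

The characteristic polynomial is χ_A(x) = (x - 1)^3, so the eigenvalues are known. The minimal polynomial is
  m_A(x) = Π_λ (x − λ)^{k_λ}
where k_λ is the size of the *largest* Jordan block for λ (equivalently, the smallest k with (A − λI)^k v = 0 for every generalised eigenvector v of λ).

  λ = 1: largest Jordan block has size 3, contributing (x − 1)^3

So m_A(x) = (x - 1)^3 = x^3 - 3*x^2 + 3*x - 1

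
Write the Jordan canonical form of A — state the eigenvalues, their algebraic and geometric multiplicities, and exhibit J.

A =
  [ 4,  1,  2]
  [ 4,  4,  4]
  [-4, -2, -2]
J_2(2) ⊕ J_1(2)

The characteristic polynomial is
  det(x·I − A) = x^3 - 6*x^2 + 12*x - 8 = (x - 2)^3

Eigenvalues and multiplicities (the geometric multiplicity of λ is n − rank(A − λI), which equals the number of Jordan blocks for λ):
  λ = 2: algebraic multiplicity = 3, geometric multiplicity = 2

Determining the block sizes for each eigenvalue:
  λ = 2: 2 blocks summing to 3 forces exactly one block of size 2 and the rest size 1 → block sizes [2, 1]

Assembling the blocks gives a Jordan form
J =
  [2, 1, 0]
  [0, 2, 0]
  [0, 0, 2]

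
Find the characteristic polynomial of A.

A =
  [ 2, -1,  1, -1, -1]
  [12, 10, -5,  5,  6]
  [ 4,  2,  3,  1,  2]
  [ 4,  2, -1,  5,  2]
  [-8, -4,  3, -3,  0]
x^5 - 20*x^4 + 160*x^3 - 640*x^2 + 1280*x - 1024

Expanding det(x·I − A) (e.g. by cofactor expansion or by noting that A is similar to its Jordan form J, which has the same characteristic polynomial as A) gives
  χ_A(x) = x^5 - 20*x^4 + 160*x^3 - 640*x^2 + 1280*x - 1024
which factors as (x - 4)^5. The eigenvalues (with algebraic multiplicities) are λ = 4 with multiplicity 5.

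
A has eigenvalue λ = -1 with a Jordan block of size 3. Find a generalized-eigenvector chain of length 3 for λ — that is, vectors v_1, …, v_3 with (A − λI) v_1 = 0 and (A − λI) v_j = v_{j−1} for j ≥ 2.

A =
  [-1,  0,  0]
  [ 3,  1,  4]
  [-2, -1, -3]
A Jordan chain for λ = -1 of length 3:
v_1 = (0, -2, 1)ᵀ
v_2 = (0, 3, -2)ᵀ
v_3 = (1, 0, 0)ᵀ

Let N = A − (-1)·I. We want v_3 with N^3 v_3 = 0 but N^2 v_3 ≠ 0; then v_{j-1} := N · v_j for j = 3, …, 2.

Pick v_3 = (1, 0, 0)ᵀ.
Then v_2 = N · v_3 = (0, 3, -2)ᵀ.
Then v_1 = N · v_2 = (0, -2, 1)ᵀ.

Sanity check: (A − (-1)·I) v_1 = (0, 0, 0)ᵀ = 0. ✓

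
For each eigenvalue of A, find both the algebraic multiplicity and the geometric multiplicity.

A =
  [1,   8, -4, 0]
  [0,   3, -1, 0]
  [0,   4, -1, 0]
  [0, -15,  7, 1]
λ = 1: alg = 4, geom = 2

Step 1 — factor the characteristic polynomial to read off the algebraic multiplicities:
  χ_A(x) = (x - 1)^4

Step 2 — compute geometric multiplicities via the rank-nullity identity g(λ) = n − rank(A − λI):
  rank(A − (1)·I) = 2, so dim ker(A − (1)·I) = n − 2 = 2

Summary:
  λ = 1: algebraic multiplicity = 4, geometric multiplicity = 2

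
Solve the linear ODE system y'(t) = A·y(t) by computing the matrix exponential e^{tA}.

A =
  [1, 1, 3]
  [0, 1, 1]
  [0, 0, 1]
e^{tA} =
  [exp(t), t*exp(t), t^2*exp(t)/2 + 3*t*exp(t)]
  [0, exp(t), t*exp(t)]
  [0, 0, exp(t)]

Strategy: write A = P · J · P⁻¹ where J is a Jordan canonical form, so e^{tA} = P · e^{tJ} · P⁻¹, and e^{tJ} can be computed block-by-block.

A has Jordan form
J =
  [1, 1, 0]
  [0, 1, 1]
  [0, 0, 1]
(up to reordering of blocks).

Per-block formulas:
  For a 3×3 Jordan block J_3(1): exp(t · J_3(1)) = e^(1t)·(I + t·N + (t^2/2)·N^2), where N is the 3×3 nilpotent shift.

After assembling e^{tJ} and conjugating by P, we get:

e^{tA} =
  [exp(t), t*exp(t), t^2*exp(t)/2 + 3*t*exp(t)]
  [0, exp(t), t*exp(t)]
  [0, 0, exp(t)]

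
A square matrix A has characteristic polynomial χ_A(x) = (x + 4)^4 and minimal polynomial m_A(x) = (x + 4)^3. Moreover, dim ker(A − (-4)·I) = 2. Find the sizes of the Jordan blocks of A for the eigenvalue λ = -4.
Block sizes for λ = -4: [3, 1]

Step 1 — from the characteristic polynomial, algebraic multiplicity of λ = -4 is 4. From dim ker(A − (-4)·I) = 2, there are exactly 2 Jordan blocks for λ = -4.
Step 2 — from the minimal polynomial, the factor (x + 4)^3 tells us the largest block for λ = -4 has size 3.
Step 3 — with total size 4, 2 blocks, and largest block 3, the block sizes (in nonincreasing order) are [3, 1].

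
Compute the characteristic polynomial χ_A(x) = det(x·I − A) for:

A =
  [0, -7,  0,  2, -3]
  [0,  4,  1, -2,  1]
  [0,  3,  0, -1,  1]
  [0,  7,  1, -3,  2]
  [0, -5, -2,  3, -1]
x^5

Expanding det(x·I − A) (e.g. by cofactor expansion or by noting that A is similar to its Jordan form J, which has the same characteristic polynomial as A) gives
  χ_A(x) = x^5
which factors as x^5. The eigenvalues (with algebraic multiplicities) are λ = 0 with multiplicity 5.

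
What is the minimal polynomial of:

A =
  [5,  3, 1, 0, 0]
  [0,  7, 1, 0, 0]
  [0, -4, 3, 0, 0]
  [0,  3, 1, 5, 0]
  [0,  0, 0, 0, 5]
x^3 - 15*x^2 + 75*x - 125

The characteristic polynomial is χ_A(x) = (x - 5)^5, so the eigenvalues are known. The minimal polynomial is
  m_A(x) = Π_λ (x − λ)^{k_λ}
where k_λ is the size of the *largest* Jordan block for λ (equivalently, the smallest k with (A − λI)^k v = 0 for every generalised eigenvector v of λ).

  λ = 5: largest Jordan block has size 3, contributing (x − 5)^3

So m_A(x) = (x - 5)^3 = x^3 - 15*x^2 + 75*x - 125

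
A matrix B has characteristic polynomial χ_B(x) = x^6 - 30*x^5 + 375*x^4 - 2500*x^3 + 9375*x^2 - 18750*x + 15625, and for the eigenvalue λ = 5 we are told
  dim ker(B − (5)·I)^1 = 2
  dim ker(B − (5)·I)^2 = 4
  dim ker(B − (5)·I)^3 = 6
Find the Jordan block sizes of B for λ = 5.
Block sizes for λ = 5: [3, 3]

From the dimensions of kernels of powers, the number of Jordan blocks of size at least j is d_j − d_{j−1} where d_j = dim ker(N^j) (with d_0 = 0). Computing the differences gives [2, 2, 2].
The number of blocks of size exactly k is (#blocks of size ≥ k) − (#blocks of size ≥ k + 1), so the partition is: 2 block(s) of size 3.
In nonincreasing order the block sizes are [3, 3].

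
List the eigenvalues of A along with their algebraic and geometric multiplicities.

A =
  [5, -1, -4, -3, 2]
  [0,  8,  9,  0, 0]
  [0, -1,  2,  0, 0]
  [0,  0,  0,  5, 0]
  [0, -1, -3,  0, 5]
λ = 5: alg = 5, geom = 3

Step 1 — factor the characteristic polynomial to read off the algebraic multiplicities:
  χ_A(x) = (x - 5)^5

Step 2 — compute geometric multiplicities via the rank-nullity identity g(λ) = n − rank(A − λI):
  rank(A − (5)·I) = 2, so dim ker(A − (5)·I) = n − 2 = 3

Summary:
  λ = 5: algebraic multiplicity = 5, geometric multiplicity = 3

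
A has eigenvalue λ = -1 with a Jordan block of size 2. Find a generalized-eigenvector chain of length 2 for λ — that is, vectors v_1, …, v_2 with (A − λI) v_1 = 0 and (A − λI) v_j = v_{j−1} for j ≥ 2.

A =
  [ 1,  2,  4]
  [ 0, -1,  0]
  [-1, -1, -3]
A Jordan chain for λ = -1 of length 2:
v_1 = (2, 0, -1)ᵀ
v_2 = (1, 0, 0)ᵀ

Let N = A − (-1)·I. We want v_2 with N^2 v_2 = 0 but N^1 v_2 ≠ 0; then v_{j-1} := N · v_j for j = 2, …, 2.

Pick v_2 = (1, 0, 0)ᵀ.
Then v_1 = N · v_2 = (2, 0, -1)ᵀ.

Sanity check: (A − (-1)·I) v_1 = (0, 0, 0)ᵀ = 0. ✓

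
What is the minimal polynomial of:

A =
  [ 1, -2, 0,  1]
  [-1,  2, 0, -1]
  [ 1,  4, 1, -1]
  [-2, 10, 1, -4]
x^3

The characteristic polynomial is χ_A(x) = x^4, so the eigenvalues are known. The minimal polynomial is
  m_A(x) = Π_λ (x − λ)^{k_λ}
where k_λ is the size of the *largest* Jordan block for λ (equivalently, the smallest k with (A − λI)^k v = 0 for every generalised eigenvector v of λ).

  λ = 0: largest Jordan block has size 3, contributing (x − 0)^3

So m_A(x) = x^3 = x^3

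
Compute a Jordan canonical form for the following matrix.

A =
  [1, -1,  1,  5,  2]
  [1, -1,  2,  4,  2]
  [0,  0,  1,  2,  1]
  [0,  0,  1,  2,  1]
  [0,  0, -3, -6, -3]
J_3(0) ⊕ J_2(0)

The characteristic polynomial is
  det(x·I − A) = x^5

Eigenvalues and multiplicities (the geometric multiplicity of λ is n − rank(A − λI), which equals the number of Jordan blocks for λ):
  λ = 0: algebraic multiplicity = 5, geometric multiplicity = 2

Determining the block sizes for each eigenvalue:
  λ = 0: with am = 5 and gm = 2, the partition is not yet determined (e.g. several partitions of 5 into 2 parts exist). Let N = A − (0)·I. Computing rank(N^1) = 3, rank(N^2) = 1, rank(N^3) = 0; the number of blocks of size ≥ j is rank(N^{j−1}) − rank(N^j), giving [2, 2, 1]. So we have 1 block(s) of size 3, 1 block(s) of size 2 → block sizes [3, 2]

Assembling the blocks gives a Jordan form
J =
  [0, 1, 0, 0, 0]
  [0, 0, 1, 0, 0]
  [0, 0, 0, 0, 0]
  [0, 0, 0, 0, 1]
  [0, 0, 0, 0, 0]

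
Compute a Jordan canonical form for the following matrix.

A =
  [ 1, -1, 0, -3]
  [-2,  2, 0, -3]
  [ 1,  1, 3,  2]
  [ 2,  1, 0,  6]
J_2(3) ⊕ J_2(3)

The characteristic polynomial is
  det(x·I − A) = x^4 - 12*x^3 + 54*x^2 - 108*x + 81 = (x - 3)^4

Eigenvalues and multiplicities (the geometric multiplicity of λ is n − rank(A − λI), which equals the number of Jordan blocks for λ):
  λ = 3: algebraic multiplicity = 4, geometric multiplicity = 2

Determining the block sizes for each eigenvalue:
  λ = 3: with am = 4 and gm = 2, the partition is not yet determined (e.g. several partitions of 4 into 2 parts exist). Let N = A − (3)·I. Computing rank(N^1) = 2, rank(N^2) = 0; the number of blocks of size ≥ j is rank(N^{j−1}) − rank(N^j), giving [2, 2]. So we have 2 block(s) of size 2 → block sizes [2, 2]

Assembling the blocks gives a Jordan form
J =
  [3, 1, 0, 0]
  [0, 3, 0, 0]
  [0, 0, 3, 1]
  [0, 0, 0, 3]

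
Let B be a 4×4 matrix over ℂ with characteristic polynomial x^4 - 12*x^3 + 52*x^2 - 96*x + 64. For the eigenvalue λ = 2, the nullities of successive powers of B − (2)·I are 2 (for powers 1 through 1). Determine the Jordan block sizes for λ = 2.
Block sizes for λ = 2: [1, 1]

From the dimensions of kernels of powers, the number of Jordan blocks of size at least j is d_j − d_{j−1} where d_j = dim ker(N^j) (with d_0 = 0). Computing the differences gives [2].
The number of blocks of size exactly k is (#blocks of size ≥ k) − (#blocks of size ≥ k + 1), so the partition is: 2 block(s) of size 1.
In nonincreasing order the block sizes are [1, 1].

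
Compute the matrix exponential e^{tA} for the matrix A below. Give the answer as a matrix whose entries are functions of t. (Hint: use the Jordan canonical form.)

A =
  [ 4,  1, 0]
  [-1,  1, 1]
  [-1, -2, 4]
e^{tA} =
  [t*exp(3*t) + exp(3*t), -t^2*exp(3*t)/2 + t*exp(3*t), t^2*exp(3*t)/2]
  [-t*exp(3*t), t^2*exp(3*t)/2 - 2*t*exp(3*t) + exp(3*t), -t^2*exp(3*t)/2 + t*exp(3*t)]
  [-t*exp(3*t), t^2*exp(3*t)/2 - 2*t*exp(3*t), -t^2*exp(3*t)/2 + t*exp(3*t) + exp(3*t)]

Strategy: write A = P · J · P⁻¹ where J is a Jordan canonical form, so e^{tA} = P · e^{tJ} · P⁻¹, and e^{tJ} can be computed block-by-block.

A has Jordan form
J =
  [3, 1, 0]
  [0, 3, 1]
  [0, 0, 3]
(up to reordering of blocks).

Per-block formulas:
  For a 3×3 Jordan block J_3(3): exp(t · J_3(3)) = e^(3t)·(I + t·N + (t^2/2)·N^2), where N is the 3×3 nilpotent shift.

After assembling e^{tJ} and conjugating by P, we get:

e^{tA} =
  [t*exp(3*t) + exp(3*t), -t^2*exp(3*t)/2 + t*exp(3*t), t^2*exp(3*t)/2]
  [-t*exp(3*t), t^2*exp(3*t)/2 - 2*t*exp(3*t) + exp(3*t), -t^2*exp(3*t)/2 + t*exp(3*t)]
  [-t*exp(3*t), t^2*exp(3*t)/2 - 2*t*exp(3*t), -t^2*exp(3*t)/2 + t*exp(3*t) + exp(3*t)]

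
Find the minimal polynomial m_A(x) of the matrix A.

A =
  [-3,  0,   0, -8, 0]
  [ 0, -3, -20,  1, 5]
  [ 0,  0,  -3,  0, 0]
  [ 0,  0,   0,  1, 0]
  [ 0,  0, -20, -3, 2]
x^3 - 7*x + 6

The characteristic polynomial is χ_A(x) = (x - 2)*(x - 1)*(x + 3)^3, so the eigenvalues are known. The minimal polynomial is
  m_A(x) = Π_λ (x − λ)^{k_λ}
where k_λ is the size of the *largest* Jordan block for λ (equivalently, the smallest k with (A − λI)^k v = 0 for every generalised eigenvector v of λ).

  λ = -3: largest Jordan block has size 1, contributing (x + 3)
  λ = 1: largest Jordan block has size 1, contributing (x − 1)
  λ = 2: largest Jordan block has size 1, contributing (x − 2)

So m_A(x) = (x - 2)*(x - 1)*(x + 3) = x^3 - 7*x + 6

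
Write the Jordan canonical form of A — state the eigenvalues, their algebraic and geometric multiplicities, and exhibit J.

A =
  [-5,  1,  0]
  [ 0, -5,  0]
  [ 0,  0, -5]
J_2(-5) ⊕ J_1(-5)

The characteristic polynomial is
  det(x·I − A) = x^3 + 15*x^2 + 75*x + 125 = (x + 5)^3

Eigenvalues and multiplicities (the geometric multiplicity of λ is n − rank(A − λI), which equals the number of Jordan blocks for λ):
  λ = -5: algebraic multiplicity = 3, geometric multiplicity = 2

Determining the block sizes for each eigenvalue:
  λ = -5: 2 blocks summing to 3 forces exactly one block of size 2 and the rest size 1 → block sizes [2, 1]

Assembling the blocks gives a Jordan form
J =
  [-5,  1,  0]
  [ 0, -5,  0]
  [ 0,  0, -5]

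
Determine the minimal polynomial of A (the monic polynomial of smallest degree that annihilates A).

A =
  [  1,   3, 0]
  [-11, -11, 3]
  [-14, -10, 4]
x^3 + 6*x^2 + 12*x + 8

The characteristic polynomial is χ_A(x) = (x + 2)^3, so the eigenvalues are known. The minimal polynomial is
  m_A(x) = Π_λ (x − λ)^{k_λ}
where k_λ is the size of the *largest* Jordan block for λ (equivalently, the smallest k with (A − λI)^k v = 0 for every generalised eigenvector v of λ).

  λ = -2: largest Jordan block has size 3, contributing (x + 2)^3

So m_A(x) = (x + 2)^3 = x^3 + 6*x^2 + 12*x + 8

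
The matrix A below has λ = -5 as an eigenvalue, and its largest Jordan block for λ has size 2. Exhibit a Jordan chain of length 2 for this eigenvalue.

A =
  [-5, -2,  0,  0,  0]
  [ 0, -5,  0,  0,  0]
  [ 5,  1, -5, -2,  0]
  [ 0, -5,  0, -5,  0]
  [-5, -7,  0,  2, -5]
A Jordan chain for λ = -5 of length 2:
v_1 = (0, 0, 5, 0, -5)ᵀ
v_2 = (1, 0, 0, 0, 0)ᵀ

Let N = A − (-5)·I. We want v_2 with N^2 v_2 = 0 but N^1 v_2 ≠ 0; then v_{j-1} := N · v_j for j = 2, …, 2.

Pick v_2 = (1, 0, 0, 0, 0)ᵀ.
Then v_1 = N · v_2 = (0, 0, 5, 0, -5)ᵀ.

Sanity check: (A − (-5)·I) v_1 = (0, 0, 0, 0, 0)ᵀ = 0. ✓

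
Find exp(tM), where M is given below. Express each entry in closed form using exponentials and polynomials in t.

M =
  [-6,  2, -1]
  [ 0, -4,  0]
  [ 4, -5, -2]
e^{tM} =
  [-2*t*exp(-4*t) + exp(-4*t), t^2*exp(-4*t)/2 + 2*t*exp(-4*t), -t*exp(-4*t)]
  [0, exp(-4*t), 0]
  [4*t*exp(-4*t), -t^2*exp(-4*t) - 5*t*exp(-4*t), 2*t*exp(-4*t) + exp(-4*t)]

Strategy: write M = P · J · P⁻¹ where J is a Jordan canonical form, so e^{tM} = P · e^{tJ} · P⁻¹, and e^{tJ} can be computed block-by-block.

M has Jordan form
J =
  [-4,  1,  0]
  [ 0, -4,  1]
  [ 0,  0, -4]
(up to reordering of blocks).

Per-block formulas:
  For a 3×3 Jordan block J_3(-4): exp(t · J_3(-4)) = e^(-4t)·(I + t·N + (t^2/2)·N^2), where N is the 3×3 nilpotent shift.

After assembling e^{tJ} and conjugating by P, we get:

e^{tM} =
  [-2*t*exp(-4*t) + exp(-4*t), t^2*exp(-4*t)/2 + 2*t*exp(-4*t), -t*exp(-4*t)]
  [0, exp(-4*t), 0]
  [4*t*exp(-4*t), -t^2*exp(-4*t) - 5*t*exp(-4*t), 2*t*exp(-4*t) + exp(-4*t)]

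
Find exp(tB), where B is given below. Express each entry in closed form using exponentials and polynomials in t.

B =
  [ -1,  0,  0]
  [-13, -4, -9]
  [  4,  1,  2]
e^{tB} =
  [exp(-t), 0, 0]
  [3*t^2*exp(-t)/2 - 13*t*exp(-t), -3*t*exp(-t) + exp(-t), -9*t*exp(-t)]
  [-t^2*exp(-t)/2 + 4*t*exp(-t), t*exp(-t), 3*t*exp(-t) + exp(-t)]

Strategy: write B = P · J · P⁻¹ where J is a Jordan canonical form, so e^{tB} = P · e^{tJ} · P⁻¹, and e^{tJ} can be computed block-by-block.

B has Jordan form
J =
  [-1,  1,  0]
  [ 0, -1,  1]
  [ 0,  0, -1]
(up to reordering of blocks).

Per-block formulas:
  For a 3×3 Jordan block J_3(-1): exp(t · J_3(-1)) = e^(-1t)·(I + t·N + (t^2/2)·N^2), where N is the 3×3 nilpotent shift.

After assembling e^{tJ} and conjugating by P, we get:

e^{tB} =
  [exp(-t), 0, 0]
  [3*t^2*exp(-t)/2 - 13*t*exp(-t), -3*t*exp(-t) + exp(-t), -9*t*exp(-t)]
  [-t^2*exp(-t)/2 + 4*t*exp(-t), t*exp(-t), 3*t*exp(-t) + exp(-t)]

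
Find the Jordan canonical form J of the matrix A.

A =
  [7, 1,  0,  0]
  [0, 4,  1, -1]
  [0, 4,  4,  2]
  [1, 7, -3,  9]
J_3(6) ⊕ J_1(6)

The characteristic polynomial is
  det(x·I − A) = x^4 - 24*x^3 + 216*x^2 - 864*x + 1296 = (x - 6)^4

Eigenvalues and multiplicities (the geometric multiplicity of λ is n − rank(A − λI), which equals the number of Jordan blocks for λ):
  λ = 6: algebraic multiplicity = 4, geometric multiplicity = 2

Determining the block sizes for each eigenvalue:
  λ = 6: with am = 4 and gm = 2, the partition is not yet determined (e.g. several partitions of 4 into 2 parts exist). Let N = A − (6)·I. Computing rank(N^1) = 2, rank(N^2) = 1, rank(N^3) = 0; the number of blocks of size ≥ j is rank(N^{j−1}) − rank(N^j), giving [2, 1, 1]. So we have 1 block(s) of size 3, 1 block(s) of size 1 → block sizes [3, 1]

Assembling the blocks gives a Jordan form
J =
  [6, 1, 0, 0]
  [0, 6, 1, 0]
  [0, 0, 6, 0]
  [0, 0, 0, 6]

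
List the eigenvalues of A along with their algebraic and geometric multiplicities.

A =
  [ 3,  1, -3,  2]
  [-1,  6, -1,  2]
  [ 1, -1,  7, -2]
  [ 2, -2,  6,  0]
λ = 4: alg = 4, geom = 2

Step 1 — factor the characteristic polynomial to read off the algebraic multiplicities:
  χ_A(x) = (x - 4)^4

Step 2 — compute geometric multiplicities via the rank-nullity identity g(λ) = n − rank(A − λI):
  rank(A − (4)·I) = 2, so dim ker(A − (4)·I) = n − 2 = 2

Summary:
  λ = 4: algebraic multiplicity = 4, geometric multiplicity = 2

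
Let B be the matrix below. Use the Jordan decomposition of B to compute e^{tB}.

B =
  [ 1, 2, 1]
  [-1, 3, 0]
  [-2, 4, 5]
e^{tB} =
  [-2*t*exp(3*t) + exp(3*t), 2*t*exp(3*t), t*exp(3*t)]
  [t^2*exp(3*t) - t*exp(3*t), -t^2*exp(3*t) + exp(3*t), -t^2*exp(3*t)/2]
  [-2*t^2*exp(3*t) - 2*t*exp(3*t), 2*t^2*exp(3*t) + 4*t*exp(3*t), t^2*exp(3*t) + 2*t*exp(3*t) + exp(3*t)]

Strategy: write B = P · J · P⁻¹ where J is a Jordan canonical form, so e^{tB} = P · e^{tJ} · P⁻¹, and e^{tJ} can be computed block-by-block.

B has Jordan form
J =
  [3, 1, 0]
  [0, 3, 1]
  [0, 0, 3]
(up to reordering of blocks).

Per-block formulas:
  For a 3×3 Jordan block J_3(3): exp(t · J_3(3)) = e^(3t)·(I + t·N + (t^2/2)·N^2), where N is the 3×3 nilpotent shift.

After assembling e^{tJ} and conjugating by P, we get:

e^{tB} =
  [-2*t*exp(3*t) + exp(3*t), 2*t*exp(3*t), t*exp(3*t)]
  [t^2*exp(3*t) - t*exp(3*t), -t^2*exp(3*t) + exp(3*t), -t^2*exp(3*t)/2]
  [-2*t^2*exp(3*t) - 2*t*exp(3*t), 2*t^2*exp(3*t) + 4*t*exp(3*t), t^2*exp(3*t) + 2*t*exp(3*t) + exp(3*t)]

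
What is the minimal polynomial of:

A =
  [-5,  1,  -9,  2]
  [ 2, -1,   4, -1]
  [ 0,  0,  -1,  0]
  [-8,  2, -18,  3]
x^3 + 3*x^2 + 3*x + 1

The characteristic polynomial is χ_A(x) = (x + 1)^4, so the eigenvalues are known. The minimal polynomial is
  m_A(x) = Π_λ (x − λ)^{k_λ}
where k_λ is the size of the *largest* Jordan block for λ (equivalently, the smallest k with (A − λI)^k v = 0 for every generalised eigenvector v of λ).

  λ = -1: largest Jordan block has size 3, contributing (x + 1)^3

So m_A(x) = (x + 1)^3 = x^3 + 3*x^2 + 3*x + 1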